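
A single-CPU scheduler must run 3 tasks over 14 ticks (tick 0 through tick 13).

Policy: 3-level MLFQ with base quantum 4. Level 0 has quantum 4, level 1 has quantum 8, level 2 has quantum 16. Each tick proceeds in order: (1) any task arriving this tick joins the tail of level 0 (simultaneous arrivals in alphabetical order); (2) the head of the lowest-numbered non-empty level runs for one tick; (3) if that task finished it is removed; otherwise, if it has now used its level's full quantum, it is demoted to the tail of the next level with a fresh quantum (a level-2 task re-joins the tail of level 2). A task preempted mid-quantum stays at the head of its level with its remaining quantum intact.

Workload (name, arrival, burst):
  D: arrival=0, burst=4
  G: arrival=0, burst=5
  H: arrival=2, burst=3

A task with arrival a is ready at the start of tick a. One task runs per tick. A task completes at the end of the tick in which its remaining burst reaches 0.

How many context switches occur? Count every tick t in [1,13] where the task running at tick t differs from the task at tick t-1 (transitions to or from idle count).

context switches = 4

t=0: L0/L1/L2 = DG/-/- → run D
t=1: L0/L1/L2 = DG/-/- → run D
t=2: L0/L1/L2 = DGH/-/- → run D
t=3: L0/L1/L2 = DGH/-/- → run D
t=4: L0/L1/L2 = GH/-/- → run G
t=5: L0/L1/L2 = GH/-/- → run G
t=6: L0/L1/L2 = GH/-/- → run G
t=7: L0/L1/L2 = GH/-/- → run G
t=8: L0/L1/L2 = H/G/- → run H
t=9: L0/L1/L2 = H/G/- → run H
t=10: L0/L1/L2 = H/G/- → run H
t=11: L0/L1/L2 = -/G/- → run G
t=12: (idle)
t=13: (idle)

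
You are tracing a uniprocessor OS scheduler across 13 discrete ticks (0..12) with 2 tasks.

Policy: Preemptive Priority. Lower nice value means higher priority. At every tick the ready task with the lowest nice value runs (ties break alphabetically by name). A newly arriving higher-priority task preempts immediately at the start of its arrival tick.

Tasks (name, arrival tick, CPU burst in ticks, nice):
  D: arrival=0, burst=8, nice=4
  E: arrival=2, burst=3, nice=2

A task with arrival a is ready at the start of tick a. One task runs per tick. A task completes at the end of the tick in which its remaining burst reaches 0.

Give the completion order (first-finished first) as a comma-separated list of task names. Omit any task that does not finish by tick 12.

completion order = E, D

t=0: ready={D} → run D
t=1: ready={D} → run D
t=2: ready={D,E} → run E
t=3: ready={D,E} → run E
t=4: ready={D,E} → run E
t=5: ready={D} → run D
t=6: ready={D} → run D
t=7: ready={D} → run D
t=8: ready={D} → run D
t=9: ready={D} → run D
t=10: ready={D} → run D
t=11: (idle)
t=12: (idle)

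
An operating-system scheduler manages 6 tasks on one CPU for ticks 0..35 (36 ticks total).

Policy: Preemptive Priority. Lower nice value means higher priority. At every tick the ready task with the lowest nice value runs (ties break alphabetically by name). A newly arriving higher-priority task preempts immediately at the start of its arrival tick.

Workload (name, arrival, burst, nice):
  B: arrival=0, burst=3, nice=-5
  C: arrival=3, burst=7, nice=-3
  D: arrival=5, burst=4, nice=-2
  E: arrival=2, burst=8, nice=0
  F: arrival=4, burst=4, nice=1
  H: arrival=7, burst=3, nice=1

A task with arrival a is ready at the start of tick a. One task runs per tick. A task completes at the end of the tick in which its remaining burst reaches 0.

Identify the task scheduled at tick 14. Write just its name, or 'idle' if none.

t=0: ready={B} → run B
t=1: ready={B} → run B
t=2: ready={B,E} → run B
t=3: ready={C,E} → run C
t=4: ready={C,E,F} → run C
t=5: ready={C,D,E,F} → run C
t=6: ready={C,D,E,F} → run C
t=7: ready={C,D,E,F,H} → run C
t=8: ready={C,D,E,F,H} → run C
t=9: ready={C,D,E,F,H} → run C
t=10: ready={D,E,F,H} → run D
t=11: ready={D,E,F,H} → run D
t=12: ready={D,E,F,H} → run D
t=13: ready={D,E,F,H} → run D
t=14: ready={E,F,H} → run E
t=15: ready={E,F,H} → run E
t=16: ready={E,F,H} → run E
t=17: ready={E,F,H} → run E
t=18: ready={E,F,H} → run E
t=19: ready={E,F,H} → run E
t=20: ready={E,F,H} → run E
t=21: ready={E,F,H} → run E
t=22: ready={F,H} → run F
t=23: ready={F,H} → run F
t=24: ready={F,H} → run F
t=25: ready={F,H} → run F
t=26: ready={H} → run H
t=27: ready={H} → run H
t=28: ready={H} → run H
t=29: (idle)
t=30: (idle)
t=31: (idle)
t=32: (idle)
t=33: (idle)
t=34: (idle)
t=35: (idle)

running at tick 14 = E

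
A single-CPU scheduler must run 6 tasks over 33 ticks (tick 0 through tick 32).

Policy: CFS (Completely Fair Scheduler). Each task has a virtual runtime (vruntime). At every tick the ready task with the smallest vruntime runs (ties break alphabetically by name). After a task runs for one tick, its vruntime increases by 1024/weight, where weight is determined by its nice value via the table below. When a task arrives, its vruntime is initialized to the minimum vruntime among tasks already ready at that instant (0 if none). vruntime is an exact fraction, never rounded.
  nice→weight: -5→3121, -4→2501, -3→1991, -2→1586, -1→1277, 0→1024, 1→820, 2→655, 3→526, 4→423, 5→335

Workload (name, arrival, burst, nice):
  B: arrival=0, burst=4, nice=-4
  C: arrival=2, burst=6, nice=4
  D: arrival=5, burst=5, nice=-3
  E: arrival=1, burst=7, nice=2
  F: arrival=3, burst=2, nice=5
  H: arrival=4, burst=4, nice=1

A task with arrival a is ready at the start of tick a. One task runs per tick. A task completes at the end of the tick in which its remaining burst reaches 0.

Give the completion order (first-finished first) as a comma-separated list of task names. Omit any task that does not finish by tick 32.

t=0: vr[B=0] → run B
t=1: vr[B=1024/2501 E=1024/2501] → run B
t=2: vr[B=2048/2501 C=1024/2501 E=1024/2501] → run C
t=3: vr[B=2048/2501 C=2994176/1057923 E=1024/2501 F=1024/2501] → run E
t=4: vr[B=2048/2501 C=2994176/1057923 E=3231744/1638155 F=1024/2501 H=1024/2501] → run F
t=5: vr[B=2048/2501 C=2994176/1057923 D=1024/2501 E=3231744/1638155 F=2904064/837835 H=1024/2501] → run D
t=6: vr[B=2048/2501 C=2994176/1057923 D=4599808/4979491 E=3231744/1638155 F=2904064/837835 H=1024/2501] → run H
t=7: vr[B=2048/2501 C=2994176/1057923 D=4599808/4979491 E=3231744/1638155 F=2904064/837835 H=20736/12505] → run B
t=8: vr[B=3072/2501 C=2994176/1057923 D=4599808/4979491 E=3231744/1638155 F=2904064/837835 H=20736/12505] → run D
t=9: vr[B=3072/2501 C=2994176/1057923 D=7160832/4979491 E=3231744/1638155 F=2904064/837835 H=20736/12505] → run B
t=10: vr[C=2994176/1057923 D=7160832/4979491 E=3231744/1638155 F=2904064/837835 H=20736/12505] → run D
t=11: vr[C=2994176/1057923 D=9721856/4979491 E=3231744/1638155 F=2904064/837835 H=20736/12505] → run H
t=12: vr[C=2994176/1057923 D=9721856/4979491 E=3231744/1638155 F=2904064/837835 H=36352/12505] → run D
t=13: vr[C=2994176/1057923 D=12282880/4979491 E=3231744/1638155 F=2904064/837835 H=36352/12505] → run E
t=14: vr[C=2994176/1057923 D=12282880/4979491 E=5792768/1638155 F=2904064/837835 H=36352/12505] → run D
t=15: vr[C=2994176/1057923 E=5792768/1638155 F=2904064/837835 H=36352/12505] → run C
t=16: vr[C=5555200/1057923 E=5792768/1638155 F=2904064/837835 H=36352/12505] → run H
t=17: vr[C=5555200/1057923 E=5792768/1638155 F=2904064/837835 H=51968/12505] → run F
t=18: vr[C=5555200/1057923 E=5792768/1638155 H=51968/12505] → run E
t=19: vr[C=5555200/1057923 E=8353792/1638155 H=51968/12505] → run H
t=20: vr[C=5555200/1057923 E=8353792/1638155] → run E
t=21: vr[C=5555200/1057923 E=10914816/1638155] → run C
t=22: vr[C=2705408/352641 E=10914816/1638155] → run E
t=23: vr[C=2705408/352641 E=2695168/327631] → run C
t=24: vr[C=10677248/1057923 E=2695168/327631] → run E
t=25: vr[C=10677248/1057923 E=16036864/1638155] → run E
t=26: vr[C=10677248/1057923] → run C
t=27: vr[C=13238272/1057923] → run C
t=28: (idle)
t=29: (idle)
t=30: (idle)
t=31: (idle)
t=32: (idle)

completion order = B, D, F, H, E, C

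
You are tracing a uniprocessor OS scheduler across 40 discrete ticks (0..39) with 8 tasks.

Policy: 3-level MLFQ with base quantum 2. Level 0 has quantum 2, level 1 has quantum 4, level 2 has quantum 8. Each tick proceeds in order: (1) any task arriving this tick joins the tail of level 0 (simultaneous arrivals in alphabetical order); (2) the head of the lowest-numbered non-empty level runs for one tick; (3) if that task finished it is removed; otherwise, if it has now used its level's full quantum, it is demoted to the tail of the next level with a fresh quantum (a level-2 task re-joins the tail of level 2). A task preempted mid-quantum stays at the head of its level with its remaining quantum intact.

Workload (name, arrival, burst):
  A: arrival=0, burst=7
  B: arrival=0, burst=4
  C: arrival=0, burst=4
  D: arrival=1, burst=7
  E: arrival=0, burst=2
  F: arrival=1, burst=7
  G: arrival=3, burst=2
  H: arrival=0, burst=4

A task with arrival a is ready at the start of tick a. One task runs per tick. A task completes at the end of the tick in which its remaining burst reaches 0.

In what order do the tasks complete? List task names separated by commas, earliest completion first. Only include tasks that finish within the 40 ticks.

t=0: L0/L1/L2 = ABCEH/-/- → run A
t=1: L0/L1/L2 = ABCEHDF/-/- → run A
t=2: L0/L1/L2 = BCEHDF/A/- → run B
t=3: L0/L1/L2 = BCEHDFG/A/- → run B
t=4: L0/L1/L2 = CEHDFG/AB/- → run C
t=5: L0/L1/L2 = CEHDFG/AB/- → run C
t=6: L0/L1/L2 = EHDFG/ABC/- → run E
t=7: L0/L1/L2 = EHDFG/ABC/- → run E
t=8: L0/L1/L2 = HDFG/ABC/- → run H
t=9: L0/L1/L2 = HDFG/ABC/- → run H
t=10: L0/L1/L2 = DFG/ABCH/- → run D
t=11: L0/L1/L2 = DFG/ABCH/- → run D
t=12: L0/L1/L2 = FG/ABCHD/- → run F
t=13: L0/L1/L2 = FG/ABCHD/- → run F
t=14: L0/L1/L2 = G/ABCHDF/- → run G
t=15: L0/L1/L2 = G/ABCHDF/- → run G
t=16: L0/L1/L2 = -/ABCHDF/- → run A
t=17: L0/L1/L2 = -/ABCHDF/- → run A
t=18: L0/L1/L2 = -/ABCHDF/- → run A
t=19: L0/L1/L2 = -/ABCHDF/- → run A
t=20: L0/L1/L2 = -/BCHDF/A → run B
t=21: L0/L1/L2 = -/BCHDF/A → run B
t=22: L0/L1/L2 = -/CHDF/A → run C
t=23: L0/L1/L2 = -/CHDF/A → run C
t=24: L0/L1/L2 = -/HDF/A → run H
t=25: L0/L1/L2 = -/HDF/A → run H
t=26: L0/L1/L2 = -/DF/A → run D
t=27: L0/L1/L2 = -/DF/A → run D
t=28: L0/L1/L2 = -/DF/A → run D
t=29: L0/L1/L2 = -/DF/A → run D
t=30: L0/L1/L2 = -/F/AD → run F
t=31: L0/L1/L2 = -/F/AD → run F
t=32: L0/L1/L2 = -/F/AD → run F
t=33: L0/L1/L2 = -/F/AD → run F
t=34: L0/L1/L2 = -/-/ADF → run A
t=35: L0/L1/L2 = -/-/DF → run D
t=36: L0/L1/L2 = -/-/F → run F
t=37: (idle)
t=38: (idle)
t=39: (idle)

completion order = E, G, B, C, H, A, D, F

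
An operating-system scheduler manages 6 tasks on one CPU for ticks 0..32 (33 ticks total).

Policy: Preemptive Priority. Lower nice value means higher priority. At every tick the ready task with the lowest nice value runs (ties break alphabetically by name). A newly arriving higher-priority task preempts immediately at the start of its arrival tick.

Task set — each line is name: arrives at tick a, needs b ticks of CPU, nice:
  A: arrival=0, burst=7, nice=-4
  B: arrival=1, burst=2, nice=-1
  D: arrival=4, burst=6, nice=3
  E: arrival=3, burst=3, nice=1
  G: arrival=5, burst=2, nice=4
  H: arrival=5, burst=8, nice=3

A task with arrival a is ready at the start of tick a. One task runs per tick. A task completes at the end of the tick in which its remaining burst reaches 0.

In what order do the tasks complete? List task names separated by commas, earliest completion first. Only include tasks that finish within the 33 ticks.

t=0: ready={A} → run A
t=1: ready={A,B} → run A
t=2: ready={A,B} → run A
t=3: ready={A,B,E} → run A
t=4: ready={A,B,D,E} → run A
t=5: ready={A,B,D,E,G,H} → run A
t=6: ready={A,B,D,E,G,H} → run A
t=7: ready={B,D,E,G,H} → run B
t=8: ready={B,D,E,G,H} → run B
t=9: ready={D,E,G,H} → run E
t=10: ready={D,E,G,H} → run E
t=11: ready={D,E,G,H} → run E
t=12: ready={D,G,H} → run D
t=13: ready={D,G,H} → run D
t=14: ready={D,G,H} → run D
t=15: ready={D,G,H} → run D
t=16: ready={D,G,H} → run D
t=17: ready={D,G,H} → run D
t=18: ready={G,H} → run H
t=19: ready={G,H} → run H
t=20: ready={G,H} → run H
t=21: ready={G,H} → run H
t=22: ready={G,H} → run H
t=23: ready={G,H} → run H
t=24: ready={G,H} → run H
t=25: ready={G,H} → run H
t=26: ready={G} → run G
t=27: ready={G} → run G
t=28: (idle)
t=29: (idle)
t=30: (idle)
t=31: (idle)
t=32: (idle)

completion order = A, B, E, D, H, G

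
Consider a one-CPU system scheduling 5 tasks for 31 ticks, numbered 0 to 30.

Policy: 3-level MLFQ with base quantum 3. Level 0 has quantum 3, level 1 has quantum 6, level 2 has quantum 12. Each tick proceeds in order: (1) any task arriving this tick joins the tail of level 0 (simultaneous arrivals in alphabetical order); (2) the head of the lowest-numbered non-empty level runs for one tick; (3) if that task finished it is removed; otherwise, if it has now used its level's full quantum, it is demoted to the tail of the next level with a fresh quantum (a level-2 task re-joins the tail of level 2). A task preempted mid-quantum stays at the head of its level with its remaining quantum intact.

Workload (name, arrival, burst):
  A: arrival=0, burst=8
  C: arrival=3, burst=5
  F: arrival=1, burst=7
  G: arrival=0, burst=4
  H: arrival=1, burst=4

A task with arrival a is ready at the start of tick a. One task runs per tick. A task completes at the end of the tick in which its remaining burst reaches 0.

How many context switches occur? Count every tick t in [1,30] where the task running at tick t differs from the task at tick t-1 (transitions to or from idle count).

t=0: L0/L1/L2 = AG/-/- → run A
t=1: L0/L1/L2 = AGFH/-/- → run A
t=2: L0/L1/L2 = AGFH/-/- → run A
t=3: L0/L1/L2 = GFHC/A/- → run G
t=4: L0/L1/L2 = GFHC/A/- → run G
t=5: L0/L1/L2 = GFHC/A/- → run G
t=6: L0/L1/L2 = FHC/AG/- → run F
t=7: L0/L1/L2 = FHC/AG/- → run F
t=8: L0/L1/L2 = FHC/AG/- → run F
t=9: L0/L1/L2 = HC/AGF/- → run H
t=10: L0/L1/L2 = HC/AGF/- → run H
t=11: L0/L1/L2 = HC/AGF/- → run H
t=12: L0/L1/L2 = C/AGFH/- → run C
t=13: L0/L1/L2 = C/AGFH/- → run C
t=14: L0/L1/L2 = C/AGFH/- → run C
t=15: L0/L1/L2 = -/AGFHC/- → run A
t=16: L0/L1/L2 = -/AGFHC/- → run A
t=17: L0/L1/L2 = -/AGFHC/- → run A
t=18: L0/L1/L2 = -/AGFHC/- → run A
t=19: L0/L1/L2 = -/AGFHC/- → run A
t=20: L0/L1/L2 = -/GFHC/- → run G
t=21: L0/L1/L2 = -/FHC/- → run F
t=22: L0/L1/L2 = -/FHC/- → run F
t=23: L0/L1/L2 = -/FHC/- → run F
t=24: L0/L1/L2 = -/FHC/- → run F
t=25: L0/L1/L2 = -/HC/- → run H
t=26: L0/L1/L2 = -/C/- → run C
t=27: L0/L1/L2 = -/C/- → run C
t=28: (idle)
t=29: (idle)
t=30: (idle)

context switches = 10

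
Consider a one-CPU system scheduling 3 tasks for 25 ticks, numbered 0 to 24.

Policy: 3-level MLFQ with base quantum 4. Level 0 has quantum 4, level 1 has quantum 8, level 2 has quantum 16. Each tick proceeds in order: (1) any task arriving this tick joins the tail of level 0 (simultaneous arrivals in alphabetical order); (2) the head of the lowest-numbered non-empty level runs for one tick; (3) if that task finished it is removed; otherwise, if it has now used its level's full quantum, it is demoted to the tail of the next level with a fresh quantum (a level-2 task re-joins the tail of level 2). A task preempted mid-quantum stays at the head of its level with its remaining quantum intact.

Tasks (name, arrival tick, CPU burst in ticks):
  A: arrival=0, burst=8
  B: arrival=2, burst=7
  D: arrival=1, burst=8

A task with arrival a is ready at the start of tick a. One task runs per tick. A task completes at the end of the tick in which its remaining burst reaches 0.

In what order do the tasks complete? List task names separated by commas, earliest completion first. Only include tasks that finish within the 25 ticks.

t=0: L0/L1/L2 = A/-/- → run A
t=1: L0/L1/L2 = AD/-/- → run A
t=2: L0/L1/L2 = ADB/-/- → run A
t=3: L0/L1/L2 = ADB/-/- → run A
t=4: L0/L1/L2 = DB/A/- → run D
t=5: L0/L1/L2 = DB/A/- → run D
t=6: L0/L1/L2 = DB/A/- → run D
t=7: L0/L1/L2 = DB/A/- → run D
t=8: L0/L1/L2 = B/AD/- → run B
t=9: L0/L1/L2 = B/AD/- → run B
t=10: L0/L1/L2 = B/AD/- → run B
t=11: L0/L1/L2 = B/AD/- → run B
t=12: L0/L1/L2 = -/ADB/- → run A
t=13: L0/L1/L2 = -/ADB/- → run A
t=14: L0/L1/L2 = -/ADB/- → run A
t=15: L0/L1/L2 = -/ADB/- → run A
t=16: L0/L1/L2 = -/DB/- → run D
t=17: L0/L1/L2 = -/DB/- → run D
t=18: L0/L1/L2 = -/DB/- → run D
t=19: L0/L1/L2 = -/DB/- → run D
t=20: L0/L1/L2 = -/B/- → run B
t=21: L0/L1/L2 = -/B/- → run B
t=22: L0/L1/L2 = -/B/- → run B
t=23: (idle)
t=24: (idle)

completion order = A, D, B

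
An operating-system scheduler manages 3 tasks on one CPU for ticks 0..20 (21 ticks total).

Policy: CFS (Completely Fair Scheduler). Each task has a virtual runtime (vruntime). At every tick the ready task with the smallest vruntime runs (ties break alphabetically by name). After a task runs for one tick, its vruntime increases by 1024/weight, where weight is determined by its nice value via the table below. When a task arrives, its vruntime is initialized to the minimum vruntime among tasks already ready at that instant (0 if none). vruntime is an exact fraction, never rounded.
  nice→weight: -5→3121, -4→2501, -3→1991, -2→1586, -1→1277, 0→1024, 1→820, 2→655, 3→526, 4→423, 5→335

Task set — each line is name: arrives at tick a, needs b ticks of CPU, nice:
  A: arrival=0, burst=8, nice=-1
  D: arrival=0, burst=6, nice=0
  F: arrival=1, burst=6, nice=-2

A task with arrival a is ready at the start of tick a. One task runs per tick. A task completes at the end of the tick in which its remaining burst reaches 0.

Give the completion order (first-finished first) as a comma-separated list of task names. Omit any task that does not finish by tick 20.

t=0: vr[A=0 D=0] → run A
t=1: vr[A=1024/1277 D=0 F=0] → run D
t=2: vr[A=1024/1277 D=1 F=0] → run F
t=3: vr[A=1024/1277 D=1 F=512/793] → run F
t=4: vr[A=1024/1277 D=1 F=1024/793] → run A
t=5: vr[A=2048/1277 D=1 F=1024/793] → run D
t=6: vr[A=2048/1277 D=2 F=1024/793] → run F
t=7: vr[A=2048/1277 D=2 F=1536/793] → run A
t=8: vr[A=3072/1277 D=2 F=1536/793] → run F
t=9: vr[A=3072/1277 D=2 F=2048/793] → run D
t=10: vr[A=3072/1277 D=3 F=2048/793] → run A
t=11: vr[A=4096/1277 D=3 F=2048/793] → run F
t=12: vr[A=4096/1277 D=3 F=2560/793] → run D
t=13: vr[A=4096/1277 D=4 F=2560/793] → run A
t=14: vr[A=5120/1277 D=4 F=2560/793] → run F
t=15: vr[A=5120/1277 D=4] → run D
t=16: vr[A=5120/1277 D=5] → run A
t=17: vr[A=6144/1277 D=5] → run A
t=18: vr[A=7168/1277 D=5] → run D
t=19: vr[A=7168/1277] → run A
t=20: (idle)

completion order = F, D, A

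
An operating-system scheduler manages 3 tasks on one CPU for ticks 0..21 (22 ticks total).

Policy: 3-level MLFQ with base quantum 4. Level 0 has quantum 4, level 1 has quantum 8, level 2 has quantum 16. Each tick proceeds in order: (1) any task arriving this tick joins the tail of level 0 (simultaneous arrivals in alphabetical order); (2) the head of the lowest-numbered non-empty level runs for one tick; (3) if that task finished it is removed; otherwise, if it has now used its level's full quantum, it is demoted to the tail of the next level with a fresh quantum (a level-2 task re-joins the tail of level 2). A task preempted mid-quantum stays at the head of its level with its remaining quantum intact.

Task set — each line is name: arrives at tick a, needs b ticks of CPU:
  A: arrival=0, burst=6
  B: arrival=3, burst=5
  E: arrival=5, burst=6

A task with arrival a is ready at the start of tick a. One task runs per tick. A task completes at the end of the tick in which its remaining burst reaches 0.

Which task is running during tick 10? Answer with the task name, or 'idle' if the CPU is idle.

running at tick 10 = E

t=0: L0/L1/L2 = A/-/- → run A
t=1: L0/L1/L2 = A/-/- → run A
t=2: L0/L1/L2 = A/-/- → run A
t=3: L0/L1/L2 = AB/-/- → run A
t=4: L0/L1/L2 = B/A/- → run B
t=5: L0/L1/L2 = BE/A/- → run B
t=6: L0/L1/L2 = BE/A/- → run B
t=7: L0/L1/L2 = BE/A/- → run B
t=8: L0/L1/L2 = E/AB/- → run E
t=9: L0/L1/L2 = E/AB/- → run E
t=10: L0/L1/L2 = E/AB/- → run E
t=11: L0/L1/L2 = E/AB/- → run E
t=12: L0/L1/L2 = -/ABE/- → run A
t=13: L0/L1/L2 = -/ABE/- → run A
t=14: L0/L1/L2 = -/BE/- → run B
t=15: L0/L1/L2 = -/E/- → run E
t=16: L0/L1/L2 = -/E/- → run E
t=17: (idle)
t=18: (idle)
t=19: (idle)
t=20: (idle)
t=21: (idle)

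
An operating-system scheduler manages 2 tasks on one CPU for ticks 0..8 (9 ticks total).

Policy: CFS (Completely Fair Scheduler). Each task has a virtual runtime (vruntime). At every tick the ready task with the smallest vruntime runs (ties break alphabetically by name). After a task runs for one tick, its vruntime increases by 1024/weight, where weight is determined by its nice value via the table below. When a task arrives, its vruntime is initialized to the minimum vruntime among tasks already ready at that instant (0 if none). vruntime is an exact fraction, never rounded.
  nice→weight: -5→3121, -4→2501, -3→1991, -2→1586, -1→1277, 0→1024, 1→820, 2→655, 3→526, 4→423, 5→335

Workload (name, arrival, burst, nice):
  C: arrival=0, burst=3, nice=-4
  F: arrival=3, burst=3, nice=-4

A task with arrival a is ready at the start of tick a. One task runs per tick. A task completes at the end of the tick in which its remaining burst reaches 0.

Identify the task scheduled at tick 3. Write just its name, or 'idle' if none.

running at tick 3 = F

t=0: vr[C=0] → run C
t=1: vr[C=1024/2501] → run C
t=2: vr[C=2048/2501] → run C
t=3: vr[F=0] → run F
t=4: vr[F=1024/2501] → run F
t=5: vr[F=2048/2501] → run F
t=6: (idle)
t=7: (idle)
t=8: (idle)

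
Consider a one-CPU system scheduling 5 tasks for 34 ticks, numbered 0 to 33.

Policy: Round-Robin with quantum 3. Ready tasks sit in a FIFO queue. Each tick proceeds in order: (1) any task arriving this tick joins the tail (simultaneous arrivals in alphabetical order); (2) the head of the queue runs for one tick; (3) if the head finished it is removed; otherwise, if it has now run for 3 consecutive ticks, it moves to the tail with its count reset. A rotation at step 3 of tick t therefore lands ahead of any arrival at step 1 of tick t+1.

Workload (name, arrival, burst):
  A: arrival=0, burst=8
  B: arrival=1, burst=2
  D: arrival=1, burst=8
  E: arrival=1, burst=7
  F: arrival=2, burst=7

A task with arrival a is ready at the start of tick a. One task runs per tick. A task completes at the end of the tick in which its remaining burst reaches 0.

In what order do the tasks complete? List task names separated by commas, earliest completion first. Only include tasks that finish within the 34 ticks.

completion order = B, A, D, E, F

t=0: queue=[A] q_used=0 → run A
t=1: queue=[A,B,D,E] q_used=1 → run A
t=2: queue=[A,B,D,E,F] q_used=2 → run A
t=3: queue=[B,D,E,F,A] q_used=0 → run B
t=4: queue=[B,D,E,F,A] q_used=1 → run B
t=5: queue=[D,E,F,A] q_used=0 → run D
t=6: queue=[D,E,F,A] q_used=1 → run D
t=7: queue=[D,E,F,A] q_used=2 → run D
t=8: queue=[E,F,A,D] q_used=0 → run E
t=9: queue=[E,F,A,D] q_used=1 → run E
t=10: queue=[E,F,A,D] q_used=2 → run E
t=11: queue=[F,A,D,E] q_used=0 → run F
t=12: queue=[F,A,D,E] q_used=1 → run F
t=13: queue=[F,A,D,E] q_used=2 → run F
t=14: queue=[A,D,E,F] q_used=0 → run A
t=15: queue=[A,D,E,F] q_used=1 → run A
t=16: queue=[A,D,E,F] q_used=2 → run A
t=17: queue=[D,E,F,A] q_used=0 → run D
t=18: queue=[D,E,F,A] q_used=1 → run D
t=19: queue=[D,E,F,A] q_used=2 → run D
t=20: queue=[E,F,A,D] q_used=0 → run E
t=21: queue=[E,F,A,D] q_used=1 → run E
t=22: queue=[E,F,A,D] q_used=2 → run E
t=23: queue=[F,A,D,E] q_used=0 → run F
t=24: queue=[F,A,D,E] q_used=1 → run F
t=25: queue=[F,A,D,E] q_used=2 → run F
t=26: queue=[A,D,E,F] q_used=0 → run A
t=27: queue=[A,D,E,F] q_used=1 → run A
t=28: queue=[D,E,F] q_used=0 → run D
t=29: queue=[D,E,F] q_used=1 → run D
t=30: queue=[E,F] q_used=0 → run E
t=31: queue=[F] q_used=0 → run F
t=32: (idle)
t=33: (idle)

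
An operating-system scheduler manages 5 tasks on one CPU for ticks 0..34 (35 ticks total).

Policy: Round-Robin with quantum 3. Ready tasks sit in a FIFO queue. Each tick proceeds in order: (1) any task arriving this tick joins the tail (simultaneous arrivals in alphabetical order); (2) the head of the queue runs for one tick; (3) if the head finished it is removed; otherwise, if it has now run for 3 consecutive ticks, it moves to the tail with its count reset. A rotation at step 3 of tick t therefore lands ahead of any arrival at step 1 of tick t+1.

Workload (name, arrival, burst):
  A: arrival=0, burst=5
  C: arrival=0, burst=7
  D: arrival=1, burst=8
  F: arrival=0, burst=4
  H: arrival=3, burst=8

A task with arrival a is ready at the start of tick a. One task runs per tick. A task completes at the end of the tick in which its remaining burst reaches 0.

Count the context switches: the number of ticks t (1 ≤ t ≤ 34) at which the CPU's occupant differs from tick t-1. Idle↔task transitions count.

context switches = 13

t=0: queue=[A,C,F] q_used=0 → run A
t=1: queue=[A,C,F,D] q_used=1 → run A
t=2: queue=[A,C,F,D] q_used=2 → run A
t=3: queue=[C,F,D,A,H] q_used=0 → run C
t=4: queue=[C,F,D,A,H] q_used=1 → run C
t=5: queue=[C,F,D,A,H] q_used=2 → run C
t=6: queue=[F,D,A,H,C] q_used=0 → run F
t=7: queue=[F,D,A,H,C] q_used=1 → run F
t=8: queue=[F,D,A,H,C] q_used=2 → run F
t=9: queue=[D,A,H,C,F] q_used=0 → run D
t=10: queue=[D,A,H,C,F] q_used=1 → run D
t=11: queue=[D,A,H,C,F] q_used=2 → run D
t=12: queue=[A,H,C,F,D] q_used=0 → run A
t=13: queue=[A,H,C,F,D] q_used=1 → run A
t=14: queue=[H,C,F,D] q_used=0 → run H
t=15: queue=[H,C,F,D] q_used=1 → run H
t=16: queue=[H,C,F,D] q_used=2 → run H
t=17: queue=[C,F,D,H] q_used=0 → run C
t=18: queue=[C,F,D,H] q_used=1 → run C
t=19: queue=[C,F,D,H] q_used=2 → run C
t=20: queue=[F,D,H,C] q_used=0 → run F
t=21: queue=[D,H,C] q_used=0 → run D
t=22: queue=[D,H,C] q_used=1 → run D
t=23: queue=[D,H,C] q_used=2 → run D
t=24: queue=[H,C,D] q_used=0 → run H
t=25: queue=[H,C,D] q_used=1 → run H
t=26: queue=[H,C,D] q_used=2 → run H
t=27: queue=[C,D,H] q_used=0 → run C
t=28: queue=[D,H] q_used=0 → run D
t=29: queue=[D,H] q_used=1 → run D
t=30: queue=[H] q_used=0 → run H
t=31: queue=[H] q_used=1 → run H
t=32: (idle)
t=33: (idle)
t=34: (idle)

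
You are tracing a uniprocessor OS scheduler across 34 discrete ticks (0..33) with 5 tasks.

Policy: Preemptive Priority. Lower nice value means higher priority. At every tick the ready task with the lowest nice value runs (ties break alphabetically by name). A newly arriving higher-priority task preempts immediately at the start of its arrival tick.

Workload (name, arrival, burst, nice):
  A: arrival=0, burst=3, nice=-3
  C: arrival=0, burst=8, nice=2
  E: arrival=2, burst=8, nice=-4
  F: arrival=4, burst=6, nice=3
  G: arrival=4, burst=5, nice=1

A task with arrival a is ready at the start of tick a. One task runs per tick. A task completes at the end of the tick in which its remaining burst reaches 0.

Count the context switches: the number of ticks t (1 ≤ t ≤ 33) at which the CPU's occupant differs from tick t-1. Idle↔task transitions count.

context switches = 6

t=0: ready={A,C} → run A
t=1: ready={A,C} → run A
t=2: ready={A,C,E} → run E
t=3: ready={A,C,E} → run E
t=4: ready={A,C,E,F,G} → run E
t=5: ready={A,C,E,F,G} → run E
t=6: ready={A,C,E,F,G} → run E
t=7: ready={A,C,E,F,G} → run E
t=8: ready={A,C,E,F,G} → run E
t=9: ready={A,C,E,F,G} → run E
t=10: ready={A,C,F,G} → run A
t=11: ready={C,F,G} → run G
t=12: ready={C,F,G} → run G
t=13: ready={C,F,G} → run G
t=14: ready={C,F,G} → run G
t=15: ready={C,F,G} → run G
t=16: ready={C,F} → run C
t=17: ready={C,F} → run C
t=18: ready={C,F} → run C
t=19: ready={C,F} → run C
t=20: ready={C,F} → run C
t=21: ready={C,F} → run C
t=22: ready={C,F} → run C
t=23: ready={C,F} → run C
t=24: ready={F} → run F
t=25: ready={F} → run F
t=26: ready={F} → run F
t=27: ready={F} → run F
t=28: ready={F} → run F
t=29: ready={F} → run F
t=30: (idle)
t=31: (idle)
t=32: (idle)
t=33: (idle)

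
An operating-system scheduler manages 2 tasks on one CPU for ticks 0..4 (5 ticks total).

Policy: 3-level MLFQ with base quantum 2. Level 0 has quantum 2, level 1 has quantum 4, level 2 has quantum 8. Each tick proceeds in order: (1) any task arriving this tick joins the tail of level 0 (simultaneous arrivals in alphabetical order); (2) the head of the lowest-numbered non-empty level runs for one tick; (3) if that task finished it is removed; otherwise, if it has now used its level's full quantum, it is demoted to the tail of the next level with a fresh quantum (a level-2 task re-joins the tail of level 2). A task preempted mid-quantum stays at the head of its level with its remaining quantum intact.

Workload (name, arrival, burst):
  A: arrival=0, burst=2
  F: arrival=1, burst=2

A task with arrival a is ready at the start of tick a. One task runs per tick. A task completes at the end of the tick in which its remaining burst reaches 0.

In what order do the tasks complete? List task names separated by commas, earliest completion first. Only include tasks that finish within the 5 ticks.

t=0: L0/L1/L2 = A/-/- → run A
t=1: L0/L1/L2 = AF/-/- → run A
t=2: L0/L1/L2 = F/-/- → run F
t=3: L0/L1/L2 = F/-/- → run F
t=4: (idle)

completion order = A, F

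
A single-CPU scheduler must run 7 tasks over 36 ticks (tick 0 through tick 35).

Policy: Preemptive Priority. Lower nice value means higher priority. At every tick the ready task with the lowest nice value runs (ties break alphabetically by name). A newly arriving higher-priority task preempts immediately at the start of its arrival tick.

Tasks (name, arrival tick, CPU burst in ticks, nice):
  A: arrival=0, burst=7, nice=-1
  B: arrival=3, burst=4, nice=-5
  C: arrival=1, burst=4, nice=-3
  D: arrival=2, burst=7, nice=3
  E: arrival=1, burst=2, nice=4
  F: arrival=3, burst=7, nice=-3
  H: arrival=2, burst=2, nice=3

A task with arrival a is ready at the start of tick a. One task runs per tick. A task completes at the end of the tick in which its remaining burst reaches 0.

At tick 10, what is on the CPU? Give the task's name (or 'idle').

t=0: ready={A} → run A
t=1: ready={A,C,E} → run C
t=2: ready={A,C,D,E,H} → run C
t=3: ready={A,B,C,D,E,F,H} → run B
t=4: ready={A,B,C,D,E,F,H} → run B
t=5: ready={A,B,C,D,E,F,H} → run B
t=6: ready={A,B,C,D,E,F,H} → run B
t=7: ready={A,C,D,E,F,H} → run C
t=8: ready={A,C,D,E,F,H} → run C
t=9: ready={A,D,E,F,H} → run F
t=10: ready={A,D,E,F,H} → run F
t=11: ready={A,D,E,F,H} → run F
t=12: ready={A,D,E,F,H} → run F
t=13: ready={A,D,E,F,H} → run F
t=14: ready={A,D,E,F,H} → run F
t=15: ready={A,D,E,F,H} → run F
t=16: ready={A,D,E,H} → run A
t=17: ready={A,D,E,H} → run A
t=18: ready={A,D,E,H} → run A
t=19: ready={A,D,E,H} → run A
t=20: ready={A,D,E,H} → run A
t=21: ready={A,D,E,H} → run A
t=22: ready={D,E,H} → run D
t=23: ready={D,E,H} → run D
t=24: ready={D,E,H} → run D
t=25: ready={D,E,H} → run D
t=26: ready={D,E,H} → run D
t=27: ready={D,E,H} → run D
t=28: ready={D,E,H} → run D
t=29: ready={E,H} → run H
t=30: ready={E,H} → run H
t=31: ready={E} → run E
t=32: ready={E} → run E
t=33: (idle)
t=34: (idle)
t=35: (idle)

running at tick 10 = F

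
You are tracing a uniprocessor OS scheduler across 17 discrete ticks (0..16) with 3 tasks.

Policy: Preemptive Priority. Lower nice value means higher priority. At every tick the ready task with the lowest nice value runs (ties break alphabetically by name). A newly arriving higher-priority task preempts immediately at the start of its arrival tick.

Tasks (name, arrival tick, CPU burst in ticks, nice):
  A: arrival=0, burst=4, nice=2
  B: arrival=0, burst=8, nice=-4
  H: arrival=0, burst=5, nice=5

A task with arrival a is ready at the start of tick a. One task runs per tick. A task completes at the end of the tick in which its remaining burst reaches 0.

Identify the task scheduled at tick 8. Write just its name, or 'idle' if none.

t=0: ready={A,B,H} → run B
t=1: ready={A,B,H} → run B
t=2: ready={A,B,H} → run B
t=3: ready={A,B,H} → run B
t=4: ready={A,B,H} → run B
t=5: ready={A,B,H} → run B
t=6: ready={A,B,H} → run B
t=7: ready={A,B,H} → run B
t=8: ready={A,H} → run A
t=9: ready={A,H} → run A
t=10: ready={A,H} → run A
t=11: ready={A,H} → run A
t=12: ready={H} → run H
t=13: ready={H} → run H
t=14: ready={H} → run H
t=15: ready={H} → run H
t=16: ready={H} → run H

running at tick 8 = A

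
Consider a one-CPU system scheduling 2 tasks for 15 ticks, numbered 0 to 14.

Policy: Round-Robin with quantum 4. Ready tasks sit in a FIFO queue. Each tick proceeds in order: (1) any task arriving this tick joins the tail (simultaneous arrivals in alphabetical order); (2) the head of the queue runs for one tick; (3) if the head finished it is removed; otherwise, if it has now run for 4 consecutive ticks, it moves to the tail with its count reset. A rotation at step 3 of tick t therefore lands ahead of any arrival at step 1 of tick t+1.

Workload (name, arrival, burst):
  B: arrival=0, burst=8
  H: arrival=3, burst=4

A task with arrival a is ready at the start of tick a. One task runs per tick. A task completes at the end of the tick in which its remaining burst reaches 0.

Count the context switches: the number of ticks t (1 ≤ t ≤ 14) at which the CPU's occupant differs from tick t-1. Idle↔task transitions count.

context switches = 3

t=0: queue=[B] q_used=0 → run B
t=1: queue=[B] q_used=1 → run B
t=2: queue=[B] q_used=2 → run B
t=3: queue=[B,H] q_used=3 → run B
t=4: queue=[H,B] q_used=0 → run H
t=5: queue=[H,B] q_used=1 → run H
t=6: queue=[H,B] q_used=2 → run H
t=7: queue=[H,B] q_used=3 → run H
t=8: queue=[B] q_used=0 → run B
t=9: queue=[B] q_used=1 → run B
t=10: queue=[B] q_used=2 → run B
t=11: queue=[B] q_used=3 → run B
t=12: (idle)
t=13: (idle)
t=14: (idle)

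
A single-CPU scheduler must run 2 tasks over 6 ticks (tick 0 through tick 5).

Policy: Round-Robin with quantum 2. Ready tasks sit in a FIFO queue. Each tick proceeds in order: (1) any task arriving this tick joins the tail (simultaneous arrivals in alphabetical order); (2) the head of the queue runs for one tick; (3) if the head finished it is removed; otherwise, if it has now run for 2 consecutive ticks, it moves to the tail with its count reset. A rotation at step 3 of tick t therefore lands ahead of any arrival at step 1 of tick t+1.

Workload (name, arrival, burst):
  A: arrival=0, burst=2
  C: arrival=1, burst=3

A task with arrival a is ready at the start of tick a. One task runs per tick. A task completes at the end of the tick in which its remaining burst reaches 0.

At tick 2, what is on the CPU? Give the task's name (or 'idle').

t=0: queue=[A] q_used=0 → run A
t=1: queue=[A,C] q_used=1 → run A
t=2: queue=[C] q_used=0 → run C
t=3: queue=[C] q_used=1 → run C
t=4: queue=[C] q_used=0 → run C
t=5: (idle)

running at tick 2 = C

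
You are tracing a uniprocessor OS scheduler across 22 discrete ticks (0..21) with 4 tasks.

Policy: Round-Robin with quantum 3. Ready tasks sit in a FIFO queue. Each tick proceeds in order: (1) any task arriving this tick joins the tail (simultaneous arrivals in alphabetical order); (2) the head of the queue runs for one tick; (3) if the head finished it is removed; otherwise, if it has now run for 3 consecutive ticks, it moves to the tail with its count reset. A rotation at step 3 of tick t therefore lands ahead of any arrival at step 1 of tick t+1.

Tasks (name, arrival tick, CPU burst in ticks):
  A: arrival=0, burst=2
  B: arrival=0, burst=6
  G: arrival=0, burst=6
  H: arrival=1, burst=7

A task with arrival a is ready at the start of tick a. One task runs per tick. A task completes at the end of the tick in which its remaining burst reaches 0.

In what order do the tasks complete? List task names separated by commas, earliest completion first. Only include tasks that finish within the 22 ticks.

completion order = A, B, G, H

t=0: queue=[A,B,G] q_used=0 → run A
t=1: queue=[A,B,G,H] q_used=1 → run A
t=2: queue=[B,G,H] q_used=0 → run B
t=3: queue=[B,G,H] q_used=1 → run B
t=4: queue=[B,G,H] q_used=2 → run B
t=5: queue=[G,H,B] q_used=0 → run G
t=6: queue=[G,H,B] q_used=1 → run G
t=7: queue=[G,H,B] q_used=2 → run G
t=8: queue=[H,B,G] q_used=0 → run H
t=9: queue=[H,B,G] q_used=1 → run H
t=10: queue=[H,B,G] q_used=2 → run H
t=11: queue=[B,G,H] q_used=0 → run B
t=12: queue=[B,G,H] q_used=1 → run B
t=13: queue=[B,G,H] q_used=2 → run B
t=14: queue=[G,H] q_used=0 → run G
t=15: queue=[G,H] q_used=1 → run G
t=16: queue=[G,H] q_used=2 → run G
t=17: queue=[H] q_used=0 → run H
t=18: queue=[H] q_used=1 → run H
t=19: queue=[H] q_used=2 → run H
t=20: queue=[H] q_used=0 → run H
t=21: (idle)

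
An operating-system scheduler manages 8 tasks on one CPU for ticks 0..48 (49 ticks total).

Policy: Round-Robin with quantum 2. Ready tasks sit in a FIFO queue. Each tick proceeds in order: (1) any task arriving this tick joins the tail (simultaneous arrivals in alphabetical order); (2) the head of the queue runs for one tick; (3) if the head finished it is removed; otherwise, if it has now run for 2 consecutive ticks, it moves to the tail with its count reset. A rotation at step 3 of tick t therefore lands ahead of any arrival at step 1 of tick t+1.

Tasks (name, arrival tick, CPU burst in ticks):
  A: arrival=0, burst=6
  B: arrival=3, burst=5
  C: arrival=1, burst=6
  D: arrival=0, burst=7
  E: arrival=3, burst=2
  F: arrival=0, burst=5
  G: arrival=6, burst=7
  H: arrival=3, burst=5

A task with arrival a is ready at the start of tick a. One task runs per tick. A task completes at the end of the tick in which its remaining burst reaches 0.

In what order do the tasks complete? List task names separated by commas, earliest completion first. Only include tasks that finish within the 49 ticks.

t=0: queue=[A,D,F] q_used=0 → run A
t=1: queue=[A,D,F,C] q_used=1 → run A
t=2: queue=[D,F,C,A] q_used=0 → run D
t=3: queue=[D,F,C,A,B,E,H] q_used=1 → run D
t=4: queue=[F,C,A,B,E,H,D] q_used=0 → run F
t=5: queue=[F,C,A,B,E,H,D] q_used=1 → run F
t=6: queue=[C,A,B,E,H,D,F,G] q_used=0 → run C
t=7: queue=[C,A,B,E,H,D,F,G] q_used=1 → run C
t=8: queue=[A,B,E,H,D,F,G,C] q_used=0 → run A
t=9: queue=[A,B,E,H,D,F,G,C] q_used=1 → run A
t=10: queue=[B,E,H,D,F,G,C,A] q_used=0 → run B
t=11: queue=[B,E,H,D,F,G,C,A] q_used=1 → run B
t=12: queue=[E,H,D,F,G,C,A,B] q_used=0 → run E
t=13: queue=[E,H,D,F,G,C,A,B] q_used=1 → run E
t=14: queue=[H,D,F,G,C,A,B] q_used=0 → run H
t=15: queue=[H,D,F,G,C,A,B] q_used=1 → run H
t=16: queue=[D,F,G,C,A,B,H] q_used=0 → run D
t=17: queue=[D,F,G,C,A,B,H] q_used=1 → run D
t=18: queue=[F,G,C,A,B,H,D] q_used=0 → run F
t=19: queue=[F,G,C,A,B,H,D] q_used=1 → run F
t=20: queue=[G,C,A,B,H,D,F] q_used=0 → run G
t=21: queue=[G,C,A,B,H,D,F] q_used=1 → run G
t=22: queue=[C,A,B,H,D,F,G] q_used=0 → run C
t=23: queue=[C,A,B,H,D,F,G] q_used=1 → run C
t=24: queue=[A,B,H,D,F,G,C] q_used=0 → run A
t=25: queue=[A,B,H,D,F,G,C] q_used=1 → run A
t=26: queue=[B,H,D,F,G,C] q_used=0 → run B
t=27: queue=[B,H,D,F,G,C] q_used=1 → run B
t=28: queue=[H,D,F,G,C,B] q_used=0 → run H
t=29: queue=[H,D,F,G,C,B] q_used=1 → run H
t=30: queue=[D,F,G,C,B,H] q_used=0 → run D
t=31: queue=[D,F,G,C,B,H] q_used=1 → run D
t=32: queue=[F,G,C,B,H,D] q_used=0 → run F
t=33: queue=[G,C,B,H,D] q_used=0 → run G
t=34: queue=[G,C,B,H,D] q_used=1 → run G
t=35: queue=[C,B,H,D,G] q_used=0 → run C
t=36: queue=[C,B,H,D,G] q_used=1 → run C
t=37: queue=[B,H,D,G] q_used=0 → run B
t=38: queue=[H,D,G] q_used=0 → run H
t=39: queue=[D,G] q_used=0 → run D
t=40: queue=[G] q_used=0 → run G
t=41: queue=[G] q_used=1 → run G
t=42: queue=[G] q_used=0 → run G
t=43: (idle)
t=44: (idle)
t=45: (idle)
t=46: (idle)
t=47: (idle)
t=48: (idle)

completion order = E, A, F, C, B, H, D, G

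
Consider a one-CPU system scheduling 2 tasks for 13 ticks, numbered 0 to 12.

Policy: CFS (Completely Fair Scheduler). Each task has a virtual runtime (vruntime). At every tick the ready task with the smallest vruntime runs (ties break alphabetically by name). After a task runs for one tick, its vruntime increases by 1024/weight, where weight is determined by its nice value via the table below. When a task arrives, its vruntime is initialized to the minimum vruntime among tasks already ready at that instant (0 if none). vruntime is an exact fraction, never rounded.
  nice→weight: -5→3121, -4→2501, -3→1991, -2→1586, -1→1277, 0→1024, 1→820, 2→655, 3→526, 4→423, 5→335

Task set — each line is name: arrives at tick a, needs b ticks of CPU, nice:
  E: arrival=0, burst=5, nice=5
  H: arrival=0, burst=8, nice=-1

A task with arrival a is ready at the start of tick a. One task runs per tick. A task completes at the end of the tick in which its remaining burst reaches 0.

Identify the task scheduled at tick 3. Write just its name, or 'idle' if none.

t=0: vr[E=0 H=0] → run E
t=1: vr[E=1024/335 H=0] → run H
t=2: vr[E=1024/335 H=1024/1277] → run H
t=3: vr[E=1024/335 H=2048/1277] → run H
t=4: vr[E=1024/335 H=3072/1277] → run H
t=5: vr[E=1024/335 H=4096/1277] → run E
t=6: vr[E=2048/335 H=4096/1277] → run H
t=7: vr[E=2048/335 H=5120/1277] → run H
t=8: vr[E=2048/335 H=6144/1277] → run H
t=9: vr[E=2048/335 H=7168/1277] → run H
t=10: vr[E=2048/335] → run E
t=11: vr[E=3072/335] → run E
t=12: vr[E=4096/335] → run E

running at tick 3 = H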